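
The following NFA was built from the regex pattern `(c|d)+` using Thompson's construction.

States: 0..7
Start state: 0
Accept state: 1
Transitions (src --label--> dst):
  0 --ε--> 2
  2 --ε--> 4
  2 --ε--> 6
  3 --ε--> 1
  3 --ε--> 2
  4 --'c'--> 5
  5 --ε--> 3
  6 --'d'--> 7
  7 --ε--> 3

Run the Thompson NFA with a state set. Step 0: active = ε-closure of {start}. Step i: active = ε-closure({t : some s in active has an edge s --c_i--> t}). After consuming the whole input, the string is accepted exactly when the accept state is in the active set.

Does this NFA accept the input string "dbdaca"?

initial (ε-close {0}): {0,2,4,6}
'd' @ 1: {1,2,3,4,6,7}  (accept∈set)
'b' @ 2: {}  — state set empty
rest 'daca' ignored (set empty)
final: {}; accept 1 not in set

Answer: REJECT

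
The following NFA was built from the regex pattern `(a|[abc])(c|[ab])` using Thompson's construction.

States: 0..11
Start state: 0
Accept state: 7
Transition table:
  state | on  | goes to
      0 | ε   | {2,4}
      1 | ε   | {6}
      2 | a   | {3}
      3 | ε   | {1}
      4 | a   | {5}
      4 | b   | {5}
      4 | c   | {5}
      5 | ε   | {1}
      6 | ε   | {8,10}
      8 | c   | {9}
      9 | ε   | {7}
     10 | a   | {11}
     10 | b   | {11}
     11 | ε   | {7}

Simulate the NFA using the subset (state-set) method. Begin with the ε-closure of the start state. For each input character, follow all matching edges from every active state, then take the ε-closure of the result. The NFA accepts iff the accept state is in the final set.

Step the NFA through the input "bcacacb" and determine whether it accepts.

Answer: REJECT

Steps:
start: ε-closure({0}) = {0,2,4}
'b' @ 1: {1,5,6,8,10}
'c' @ 2: {7,9}  (accept∈set)
'a' @ 3: {}  — state set empty
rest 'cacb' ignored (set empty)
final: {}; accept 7 not in set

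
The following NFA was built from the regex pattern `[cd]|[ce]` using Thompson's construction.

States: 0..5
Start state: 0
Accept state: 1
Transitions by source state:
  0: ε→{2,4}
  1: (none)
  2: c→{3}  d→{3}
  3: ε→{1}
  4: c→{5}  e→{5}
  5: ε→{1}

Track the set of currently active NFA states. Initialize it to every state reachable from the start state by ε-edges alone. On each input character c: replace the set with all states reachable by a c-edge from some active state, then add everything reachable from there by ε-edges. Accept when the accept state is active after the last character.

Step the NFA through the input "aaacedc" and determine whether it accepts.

start: ε-closure({0}) = {0,2,4}
'a' @ 1: {}  — dead — no transitions
rest 'aacedc' ignored (set empty)
end set {} — state 1 not in

Answer: REJECT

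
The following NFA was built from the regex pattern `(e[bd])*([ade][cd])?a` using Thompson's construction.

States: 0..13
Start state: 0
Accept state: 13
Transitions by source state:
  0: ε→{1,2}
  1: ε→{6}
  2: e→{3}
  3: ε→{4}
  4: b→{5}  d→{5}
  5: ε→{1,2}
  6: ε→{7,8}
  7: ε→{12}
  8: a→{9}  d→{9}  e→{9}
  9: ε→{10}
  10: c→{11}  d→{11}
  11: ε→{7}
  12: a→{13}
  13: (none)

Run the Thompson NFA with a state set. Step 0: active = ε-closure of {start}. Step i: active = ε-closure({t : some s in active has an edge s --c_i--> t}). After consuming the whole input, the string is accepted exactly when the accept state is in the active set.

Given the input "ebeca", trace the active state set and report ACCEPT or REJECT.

S₀ = ε-closure({0}) = {0,1,2,6,7,8,12}
'e' @ 1: {3,4,9,10}
'b' @ 2: {1,2,5,6,7,8,12}
'e' @ 3: {3,4,9,10}
'c' @ 4: {7,11,12}
'a' @ 5: {13}  [accepting]
after full input: {13}  (accept=13 in)

Answer: ACCEPT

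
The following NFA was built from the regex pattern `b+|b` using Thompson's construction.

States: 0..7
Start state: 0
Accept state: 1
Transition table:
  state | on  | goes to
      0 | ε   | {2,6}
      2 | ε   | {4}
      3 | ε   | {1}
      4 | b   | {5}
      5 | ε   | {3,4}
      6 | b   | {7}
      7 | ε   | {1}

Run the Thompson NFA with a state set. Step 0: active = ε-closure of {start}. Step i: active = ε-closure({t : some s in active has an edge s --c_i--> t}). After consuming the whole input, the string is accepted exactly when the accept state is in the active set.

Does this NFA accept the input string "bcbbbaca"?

initial (ε-close {0}): {0,2,4,6}
'b' @ 1: {1,3,4,5,7}  (accept∈set)
'c' @ 2: {}  — state set empty
rest 'bbbaca' ignored (set empty)
final: {}; accept 1 not in set

Answer: REJECT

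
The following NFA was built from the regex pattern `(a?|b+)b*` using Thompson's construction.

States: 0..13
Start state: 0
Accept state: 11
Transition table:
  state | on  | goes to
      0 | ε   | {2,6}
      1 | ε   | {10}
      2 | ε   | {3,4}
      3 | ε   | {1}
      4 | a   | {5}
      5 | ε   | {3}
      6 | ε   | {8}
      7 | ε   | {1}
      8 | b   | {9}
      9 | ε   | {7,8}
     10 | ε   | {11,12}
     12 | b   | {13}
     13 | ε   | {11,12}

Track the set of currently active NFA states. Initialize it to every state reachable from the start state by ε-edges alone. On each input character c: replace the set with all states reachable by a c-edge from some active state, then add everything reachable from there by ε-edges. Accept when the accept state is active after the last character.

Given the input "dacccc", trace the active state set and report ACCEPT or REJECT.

Answer: REJECT

Trace:
start: ε-closure({0}) = {0,1,2,3,4,6,8,10,11,12}
'd' @ 1: {}  — no active states
rest 'acccc' ignored (set empty)
end set {} — state 11 not in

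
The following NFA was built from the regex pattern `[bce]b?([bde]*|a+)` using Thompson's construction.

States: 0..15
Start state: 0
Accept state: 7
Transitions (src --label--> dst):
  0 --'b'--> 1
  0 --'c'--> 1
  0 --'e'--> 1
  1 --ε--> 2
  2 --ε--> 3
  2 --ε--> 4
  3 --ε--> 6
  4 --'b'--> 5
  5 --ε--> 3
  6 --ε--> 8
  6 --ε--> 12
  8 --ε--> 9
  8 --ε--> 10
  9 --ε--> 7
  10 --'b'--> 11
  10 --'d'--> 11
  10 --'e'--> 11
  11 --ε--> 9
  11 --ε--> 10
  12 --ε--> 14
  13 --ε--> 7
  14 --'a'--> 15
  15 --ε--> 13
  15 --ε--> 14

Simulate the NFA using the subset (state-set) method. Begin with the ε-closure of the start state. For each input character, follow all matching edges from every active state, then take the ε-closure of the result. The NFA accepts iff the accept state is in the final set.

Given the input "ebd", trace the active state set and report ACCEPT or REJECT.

start: ε-closure({0}) = {0}
'e' @ 1: {1,2,3,4,6,7,8,9,10,12,14}  [accepting]
'b' @ 2: {3,5,6,7,8,9,10,11,12,14}  [accepting]
'd' @ 3: {7,9,10,11}  [accepting]
after full input: {7,9,10,11}  (accept=7 in)

Answer: ACCEPT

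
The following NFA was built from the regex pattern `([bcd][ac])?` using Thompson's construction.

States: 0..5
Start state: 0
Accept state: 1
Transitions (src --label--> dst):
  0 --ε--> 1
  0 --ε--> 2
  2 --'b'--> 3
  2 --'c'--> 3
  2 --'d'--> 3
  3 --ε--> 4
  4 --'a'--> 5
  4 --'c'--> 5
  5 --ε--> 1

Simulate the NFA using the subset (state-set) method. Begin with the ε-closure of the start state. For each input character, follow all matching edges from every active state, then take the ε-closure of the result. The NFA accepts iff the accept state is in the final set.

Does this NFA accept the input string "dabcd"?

Answer: REJECT

Trace:
S₀ = ε-closure({0}) = {0,1,2}
'd' @ 1: {3,4}
'a' @ 2: {1,5}  (accept∈set)
'b' @ 3: {}  — no active states
rest 'cd' ignored (set empty)
after full input: {}  (accept=1 not in)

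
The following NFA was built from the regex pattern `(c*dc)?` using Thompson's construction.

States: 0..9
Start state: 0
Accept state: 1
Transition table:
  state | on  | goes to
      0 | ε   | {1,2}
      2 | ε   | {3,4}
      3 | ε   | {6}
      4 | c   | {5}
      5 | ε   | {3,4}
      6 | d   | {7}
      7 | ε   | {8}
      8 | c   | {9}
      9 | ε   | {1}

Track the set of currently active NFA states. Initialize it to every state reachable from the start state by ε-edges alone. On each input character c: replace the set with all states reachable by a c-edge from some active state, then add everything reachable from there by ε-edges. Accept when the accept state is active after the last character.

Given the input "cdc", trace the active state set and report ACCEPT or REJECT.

Answer: ACCEPT

Trace:
start: ε-closure({0}) = {0,1,2,3,4,6}
'c' @ 1: {3,4,5,6}
'd' @ 2: {7,8}
'c' @ 3: {1,9}  [accepting]
after full input: {1,9}  (accept=1 in)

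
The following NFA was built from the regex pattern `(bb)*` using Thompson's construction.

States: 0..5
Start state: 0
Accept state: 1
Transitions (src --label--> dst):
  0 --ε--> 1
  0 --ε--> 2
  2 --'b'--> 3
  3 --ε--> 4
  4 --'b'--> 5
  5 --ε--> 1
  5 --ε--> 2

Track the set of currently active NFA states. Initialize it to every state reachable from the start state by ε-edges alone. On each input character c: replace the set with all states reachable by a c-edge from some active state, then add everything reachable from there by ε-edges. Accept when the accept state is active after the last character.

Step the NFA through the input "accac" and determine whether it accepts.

start: ε-closure({0}) = {0,1,2}
'a' @ 1: {}  — state set empty
rest 'ccac' ignored (set empty)
end set {} — state 1 not in

Answer: REJECT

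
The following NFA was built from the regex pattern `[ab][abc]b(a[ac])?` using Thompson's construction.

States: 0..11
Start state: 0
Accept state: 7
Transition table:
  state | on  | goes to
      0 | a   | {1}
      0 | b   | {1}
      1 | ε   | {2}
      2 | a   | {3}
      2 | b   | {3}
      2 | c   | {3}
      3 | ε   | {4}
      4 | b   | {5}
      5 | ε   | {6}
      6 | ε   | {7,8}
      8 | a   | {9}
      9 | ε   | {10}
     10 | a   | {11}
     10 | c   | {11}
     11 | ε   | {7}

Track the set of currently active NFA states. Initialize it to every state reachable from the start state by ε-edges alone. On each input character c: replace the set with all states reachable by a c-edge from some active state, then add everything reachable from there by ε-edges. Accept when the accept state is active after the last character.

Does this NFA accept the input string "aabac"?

initial (ε-close {0}): {0}
'a' @ 1: {1,2}
'a' @ 2: {3,4}
'b' @ 3: {5,6,7,8}  ✓accept
'a' @ 4: {9,10}
'c' @ 5: {7,11}  ✓accept
after full input: {7,11}  (accept=7 in)

Answer: ACCEPT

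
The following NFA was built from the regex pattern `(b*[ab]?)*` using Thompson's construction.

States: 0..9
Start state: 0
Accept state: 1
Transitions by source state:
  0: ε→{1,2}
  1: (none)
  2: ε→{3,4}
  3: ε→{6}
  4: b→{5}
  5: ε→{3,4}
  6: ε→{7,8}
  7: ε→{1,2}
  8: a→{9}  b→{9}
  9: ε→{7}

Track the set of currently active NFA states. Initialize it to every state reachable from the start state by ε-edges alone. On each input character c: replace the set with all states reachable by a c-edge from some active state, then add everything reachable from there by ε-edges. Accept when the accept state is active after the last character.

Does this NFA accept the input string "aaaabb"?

Answer: ACCEPT

Derivation:
S₀ = ε-closure({0}) = {0,1,2,3,4,6,7,8}
'a' @ 1: {1,2,3,4,6,7,8,9}  (accept∈set)
'a' @ 2: {1,2,3,4,6,7,8,9}  (accept∈set)
'a' @ 3: {1,2,3,4,6,7,8,9}  (accept∈set)
'a' @ 4: {1,2,3,4,6,7,8,9}  (accept∈set)
'b' @ 5: {1,2,3,4,5,6,7,8,9}  (accept∈set)
'b' @ 6: {1,2,3,4,5,6,7,8,9}  (accept∈set)
final: {1,2,3,4,5,6,7,8,9}; accept 1 in set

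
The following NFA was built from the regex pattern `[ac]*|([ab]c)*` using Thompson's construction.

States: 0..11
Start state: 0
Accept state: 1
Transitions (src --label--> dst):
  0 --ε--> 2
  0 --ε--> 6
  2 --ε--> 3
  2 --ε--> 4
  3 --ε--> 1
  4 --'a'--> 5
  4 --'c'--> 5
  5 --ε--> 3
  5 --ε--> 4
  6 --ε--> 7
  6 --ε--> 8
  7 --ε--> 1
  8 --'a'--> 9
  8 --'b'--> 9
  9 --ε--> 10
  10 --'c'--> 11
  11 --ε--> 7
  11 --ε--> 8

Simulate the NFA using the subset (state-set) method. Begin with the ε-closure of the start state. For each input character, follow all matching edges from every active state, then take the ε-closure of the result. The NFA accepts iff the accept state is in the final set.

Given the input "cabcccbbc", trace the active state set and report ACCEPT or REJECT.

initial (ε-close {0}): {0,1,2,3,4,6,7,8}
'c' @ 1: {1,3,4,5}  (accept∈set)
'a' @ 2: {1,3,4,5}  (accept∈set)
'b' @ 3: {}  — dead — no transitions
rest 'cccbbc' ignored (set empty)
end set {} — state 1 not in

Answer: REJECT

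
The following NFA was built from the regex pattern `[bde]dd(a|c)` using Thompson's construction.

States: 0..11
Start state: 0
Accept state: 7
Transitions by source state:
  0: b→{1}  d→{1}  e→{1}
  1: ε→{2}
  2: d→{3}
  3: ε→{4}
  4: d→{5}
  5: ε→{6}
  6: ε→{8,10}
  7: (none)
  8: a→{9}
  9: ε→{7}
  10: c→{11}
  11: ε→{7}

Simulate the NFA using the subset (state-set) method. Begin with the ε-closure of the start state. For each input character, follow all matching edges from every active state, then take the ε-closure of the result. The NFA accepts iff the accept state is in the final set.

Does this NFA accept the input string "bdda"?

start: ε-closure({0}) = {0}
'b' @ 1: {1,2}
'd' @ 2: {3,4}
'd' @ 3: {5,6,8,10}
'a' @ 4: {7,9}  (accept∈set)
after full input: {7,9}  (accept=7 in)

Answer: ACCEPT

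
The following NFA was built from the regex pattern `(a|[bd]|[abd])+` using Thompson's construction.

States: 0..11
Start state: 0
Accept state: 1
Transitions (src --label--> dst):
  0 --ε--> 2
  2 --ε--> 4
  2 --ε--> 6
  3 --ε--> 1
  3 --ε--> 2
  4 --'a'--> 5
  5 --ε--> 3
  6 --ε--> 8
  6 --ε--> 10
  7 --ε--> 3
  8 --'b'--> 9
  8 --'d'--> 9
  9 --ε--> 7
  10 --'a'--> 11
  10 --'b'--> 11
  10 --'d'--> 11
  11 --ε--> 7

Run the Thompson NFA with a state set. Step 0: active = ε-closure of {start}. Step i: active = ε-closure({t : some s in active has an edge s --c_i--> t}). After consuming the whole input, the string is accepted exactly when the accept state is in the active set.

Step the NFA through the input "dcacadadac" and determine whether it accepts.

Answer: REJECT

Derivation:
S₀ = ε-closure({0}) = {0,2,4,6,8,10}
'd' @ 1: {1,2,3,4,6,7,8,9,10,11}  ✓accept
'c' @ 2: {}  — state set empty
rest 'acadadac' ignored (set empty)
final: {}; accept 1 not in set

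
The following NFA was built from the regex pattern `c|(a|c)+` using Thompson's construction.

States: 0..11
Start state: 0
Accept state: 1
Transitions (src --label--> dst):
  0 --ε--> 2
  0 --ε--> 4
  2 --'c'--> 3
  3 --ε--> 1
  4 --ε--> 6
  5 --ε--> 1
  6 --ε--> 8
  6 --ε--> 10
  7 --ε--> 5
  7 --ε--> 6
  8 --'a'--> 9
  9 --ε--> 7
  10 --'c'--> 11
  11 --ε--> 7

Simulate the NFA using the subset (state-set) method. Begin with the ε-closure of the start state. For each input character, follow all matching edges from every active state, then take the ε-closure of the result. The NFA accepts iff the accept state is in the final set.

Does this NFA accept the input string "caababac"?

start: ε-closure({0}) = {0,2,4,6,8,10}
'c' @ 1: {1,3,5,6,7,8,10,11}  ✓accept
'a' @ 2: {1,5,6,7,8,9,10}  ✓accept
'a' @ 3: {1,5,6,7,8,9,10}  ✓accept
'b' @ 4: {}  — no active states
rest 'abac' ignored (set empty)
after full input: {}  (accept=1 not in)

Answer: REJECT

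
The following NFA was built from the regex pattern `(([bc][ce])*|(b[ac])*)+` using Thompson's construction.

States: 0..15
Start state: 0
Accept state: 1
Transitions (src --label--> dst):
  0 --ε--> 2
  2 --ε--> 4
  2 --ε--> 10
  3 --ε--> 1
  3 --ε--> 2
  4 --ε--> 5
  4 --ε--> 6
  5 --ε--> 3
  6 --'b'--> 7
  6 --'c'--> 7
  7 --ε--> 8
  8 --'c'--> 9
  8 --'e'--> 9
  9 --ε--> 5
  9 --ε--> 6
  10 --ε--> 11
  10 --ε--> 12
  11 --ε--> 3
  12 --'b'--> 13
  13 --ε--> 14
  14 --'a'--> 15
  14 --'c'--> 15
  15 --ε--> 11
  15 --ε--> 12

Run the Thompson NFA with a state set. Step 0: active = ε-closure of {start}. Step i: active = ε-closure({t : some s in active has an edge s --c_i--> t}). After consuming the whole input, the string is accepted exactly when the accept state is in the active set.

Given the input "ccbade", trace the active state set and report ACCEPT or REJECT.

S₀ = ε-closure({0}) = {0,1,2,3,4,5,6,10,11,12}
'c' @ 1: {7,8}
'c' @ 2: {1,2,3,4,5,6,9,10,11,12}  [accepting]
'b' @ 3: {7,8,13,14}
'a' @ 4: {1,2,3,4,5,6,10,11,12,15}  [accepting]
'd' @ 5: {}  — state set empty
rest 'e' ignored (set empty)
after full input: {}  (accept=1 not in)

Answer: REJECT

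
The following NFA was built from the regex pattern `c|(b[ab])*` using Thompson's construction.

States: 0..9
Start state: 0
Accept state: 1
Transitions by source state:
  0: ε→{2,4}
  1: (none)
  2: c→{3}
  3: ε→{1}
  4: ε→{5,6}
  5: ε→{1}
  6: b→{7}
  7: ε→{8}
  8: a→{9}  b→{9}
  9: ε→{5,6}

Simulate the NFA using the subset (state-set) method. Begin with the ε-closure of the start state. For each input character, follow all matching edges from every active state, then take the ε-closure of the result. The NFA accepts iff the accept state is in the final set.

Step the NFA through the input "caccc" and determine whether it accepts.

Answer: REJECT

Trace:
initial (ε-close {0}): {0,1,2,4,5,6}
'c' @ 1: {1,3}  ✓accept
'a' @ 2: {}  — dead — no transitions
rest 'ccc' ignored (set empty)
final: {}; accept 1 not in set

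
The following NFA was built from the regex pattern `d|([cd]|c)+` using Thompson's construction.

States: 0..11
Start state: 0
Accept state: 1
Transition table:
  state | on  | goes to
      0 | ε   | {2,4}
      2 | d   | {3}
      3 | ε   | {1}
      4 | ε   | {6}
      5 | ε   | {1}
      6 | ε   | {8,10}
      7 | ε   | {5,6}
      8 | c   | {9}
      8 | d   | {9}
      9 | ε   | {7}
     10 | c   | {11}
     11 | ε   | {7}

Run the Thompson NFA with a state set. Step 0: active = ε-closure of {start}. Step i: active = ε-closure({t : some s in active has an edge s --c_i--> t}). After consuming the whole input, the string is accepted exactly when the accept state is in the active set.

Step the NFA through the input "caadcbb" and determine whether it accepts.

Answer: REJECT

Steps:
S₀ = ε-closure({0}) = {0,2,4,6,8,10}
'c' @ 1: {1,5,6,7,8,9,10,11}  [accepting]
'a' @ 2: {}  — state set empty
rest 'adcbb' ignored (set empty)
final: {}; accept 1 not in set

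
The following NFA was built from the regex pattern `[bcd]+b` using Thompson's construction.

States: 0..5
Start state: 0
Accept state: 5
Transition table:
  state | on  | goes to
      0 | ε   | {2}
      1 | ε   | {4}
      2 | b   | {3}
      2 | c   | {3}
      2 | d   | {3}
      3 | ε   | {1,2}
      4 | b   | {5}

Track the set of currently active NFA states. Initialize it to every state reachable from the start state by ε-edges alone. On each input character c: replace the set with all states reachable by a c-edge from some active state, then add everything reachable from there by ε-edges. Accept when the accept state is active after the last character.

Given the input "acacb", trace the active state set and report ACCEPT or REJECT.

S₀ = ε-closure({0}) = {0,2}
'a' @ 1: {}  — no active states
rest 'cacb' ignored (set empty)
after full input: {}  (accept=5 not in)

Answer: REJECT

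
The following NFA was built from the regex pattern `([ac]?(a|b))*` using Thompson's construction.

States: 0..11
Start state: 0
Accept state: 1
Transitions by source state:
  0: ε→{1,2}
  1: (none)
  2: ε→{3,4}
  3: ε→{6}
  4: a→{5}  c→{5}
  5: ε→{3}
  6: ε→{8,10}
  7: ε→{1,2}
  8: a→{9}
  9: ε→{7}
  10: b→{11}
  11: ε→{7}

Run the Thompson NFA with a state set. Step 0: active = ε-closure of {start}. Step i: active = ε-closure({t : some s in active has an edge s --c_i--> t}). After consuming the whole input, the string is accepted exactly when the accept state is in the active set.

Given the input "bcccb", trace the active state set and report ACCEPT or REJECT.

Answer: REJECT

Steps:
initial (ε-close {0}): {0,1,2,3,4,6,8,10}
'b' @ 1: {1,2,3,4,6,7,8,10,11}  [accepting]
'c' @ 2: {3,5,6,8,10}
'c' @ 3: {}  — state set empty
rest 'cb' ignored (set empty)
after full input: {}  (accept=1 not in)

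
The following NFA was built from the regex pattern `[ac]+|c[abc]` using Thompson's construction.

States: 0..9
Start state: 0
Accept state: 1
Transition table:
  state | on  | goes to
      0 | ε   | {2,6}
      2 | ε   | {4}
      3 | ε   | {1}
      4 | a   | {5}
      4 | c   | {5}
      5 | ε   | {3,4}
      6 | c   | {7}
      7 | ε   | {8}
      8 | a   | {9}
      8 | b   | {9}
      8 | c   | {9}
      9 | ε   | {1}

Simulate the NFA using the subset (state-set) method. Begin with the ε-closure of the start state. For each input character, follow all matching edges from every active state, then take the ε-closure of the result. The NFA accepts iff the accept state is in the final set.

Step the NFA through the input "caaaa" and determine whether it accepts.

initial (ε-close {0}): {0,2,4,6}
'c' @ 1: {1,3,4,5,7,8}  [accepting]
'a' @ 2: {1,3,4,5,9}  [accepting]
'a' @ 3: {1,3,4,5}  [accepting]
'a' @ 4: {1,3,4,5}  [accepting]
'a' @ 5: {1,3,4,5}  [accepting]
after full input: {1,3,4,5}  (accept=1 in)

Answer: ACCEPT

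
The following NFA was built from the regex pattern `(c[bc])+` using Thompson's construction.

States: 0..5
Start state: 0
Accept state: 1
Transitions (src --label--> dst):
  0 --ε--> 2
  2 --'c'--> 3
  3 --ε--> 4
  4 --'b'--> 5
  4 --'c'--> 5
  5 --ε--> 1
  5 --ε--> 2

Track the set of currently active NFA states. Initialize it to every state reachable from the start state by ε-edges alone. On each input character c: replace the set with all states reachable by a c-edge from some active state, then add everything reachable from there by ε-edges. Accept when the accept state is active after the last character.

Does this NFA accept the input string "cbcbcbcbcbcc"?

Answer: ACCEPT

Steps:
start: ε-closure({0}) = {0,2}
'c' @ 1: {3,4}
'b' @ 2: {1,2,5}  [accepting]
'c' @ 3: {3,4}
'b' @ 4: {1,2,5}  [accepting]
'c' @ 5: {3,4}
'b' @ 6: {1,2,5}  [accepting]
'c' @ 7: {3,4}
'b' @ 8: {1,2,5}  [accepting]
'c' @ 9: {3,4}
'b' @ 10: {1,2,5}  [accepting]
'c' @ 11: {3,4}
'c' @ 12: {1,2,5}  [accepting]
end set {1,2,5} — state 1 in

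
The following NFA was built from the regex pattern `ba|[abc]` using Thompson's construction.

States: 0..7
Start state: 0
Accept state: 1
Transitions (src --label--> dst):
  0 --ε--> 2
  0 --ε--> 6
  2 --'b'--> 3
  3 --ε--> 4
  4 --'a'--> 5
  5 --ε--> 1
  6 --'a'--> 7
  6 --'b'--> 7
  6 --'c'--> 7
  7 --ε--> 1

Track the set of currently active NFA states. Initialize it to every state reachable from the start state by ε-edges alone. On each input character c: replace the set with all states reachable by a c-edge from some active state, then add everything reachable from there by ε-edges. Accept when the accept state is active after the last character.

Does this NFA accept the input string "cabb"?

initial (ε-close {0}): {0,2,6}
'c' @ 1: {1,7}  [accepting]
'a' @ 2: {}  — dead — no transitions
rest 'bb' ignored (set empty)
after full input: {}  (accept=1 not in)

Answer: REJECT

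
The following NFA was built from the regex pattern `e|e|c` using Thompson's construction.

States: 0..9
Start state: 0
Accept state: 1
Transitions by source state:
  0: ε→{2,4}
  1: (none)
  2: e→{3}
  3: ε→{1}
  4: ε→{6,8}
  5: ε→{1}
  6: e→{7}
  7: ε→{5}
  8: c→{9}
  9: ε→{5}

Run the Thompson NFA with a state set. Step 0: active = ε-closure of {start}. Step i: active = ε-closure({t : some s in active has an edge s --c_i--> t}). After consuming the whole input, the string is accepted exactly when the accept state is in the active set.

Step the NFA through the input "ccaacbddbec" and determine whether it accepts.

Answer: REJECT

Derivation:
initial (ε-close {0}): {0,2,4,6,8}
'c' @ 1: {1,5,9}  (accept∈set)
'c' @ 2: {}  — state set empty
rest 'aacbddbec' ignored (set empty)
after full input: {}  (accept=1 not in)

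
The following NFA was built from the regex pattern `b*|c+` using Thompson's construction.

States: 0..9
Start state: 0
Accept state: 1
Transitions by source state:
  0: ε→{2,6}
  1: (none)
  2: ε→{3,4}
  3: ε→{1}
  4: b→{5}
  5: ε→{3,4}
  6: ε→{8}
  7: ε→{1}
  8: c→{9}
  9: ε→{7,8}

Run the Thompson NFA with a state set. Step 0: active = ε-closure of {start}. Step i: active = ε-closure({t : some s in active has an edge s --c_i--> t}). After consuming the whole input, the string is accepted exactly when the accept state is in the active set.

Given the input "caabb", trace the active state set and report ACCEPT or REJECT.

S₀ = ε-closure({0}) = {0,1,2,3,4,6,8}
'c' @ 1: {1,7,8,9}  [accepting]
'a' @ 2: {}  — no active states
rest 'abb' ignored (set empty)
final: {}; accept 1 not in set

Answer: REJECT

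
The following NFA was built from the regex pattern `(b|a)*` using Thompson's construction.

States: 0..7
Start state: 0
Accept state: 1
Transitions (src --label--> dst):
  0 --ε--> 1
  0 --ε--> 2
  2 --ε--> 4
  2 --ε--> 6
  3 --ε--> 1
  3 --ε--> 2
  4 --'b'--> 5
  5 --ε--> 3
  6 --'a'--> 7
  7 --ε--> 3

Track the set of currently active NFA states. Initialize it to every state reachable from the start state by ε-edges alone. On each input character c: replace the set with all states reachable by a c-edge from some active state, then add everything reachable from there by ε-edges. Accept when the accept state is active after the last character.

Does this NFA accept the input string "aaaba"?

Answer: ACCEPT

Steps:
S₀ = ε-closure({0}) = {0,1,2,4,6}
'a' @ 1: {1,2,3,4,6,7}  (accept∈set)
'a' @ 2: {1,2,3,4,6,7}  (accept∈set)
'a' @ 3: {1,2,3,4,6,7}  (accept∈set)
'b' @ 4: {1,2,3,4,5,6}  (accept∈set)
'a' @ 5: {1,2,3,4,6,7}  (accept∈set)
final: {1,2,3,4,6,7}; accept 1 in set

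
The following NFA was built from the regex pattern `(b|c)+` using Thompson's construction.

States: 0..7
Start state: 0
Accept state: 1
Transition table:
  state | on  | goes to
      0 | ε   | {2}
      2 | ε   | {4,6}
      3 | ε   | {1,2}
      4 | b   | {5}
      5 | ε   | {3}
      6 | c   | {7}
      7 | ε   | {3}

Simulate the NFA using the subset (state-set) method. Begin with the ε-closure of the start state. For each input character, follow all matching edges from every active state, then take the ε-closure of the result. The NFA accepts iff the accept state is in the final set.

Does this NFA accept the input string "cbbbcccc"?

start: ε-closure({0}) = {0,2,4,6}
'c' @ 1: {1,2,3,4,6,7}  (accept∈set)
'b' @ 2: {1,2,3,4,5,6}  (accept∈set)
'b' @ 3: {1,2,3,4,5,6}  (accept∈set)
'b' @ 4: {1,2,3,4,5,6}  (accept∈set)
'c' @ 5: {1,2,3,4,6,7}  (accept∈set)
'c' @ 6: {1,2,3,4,6,7}  (accept∈set)
'c' @ 7: {1,2,3,4,6,7}  (accept∈set)
'c' @ 8: {1,2,3,4,6,7}  (accept∈set)
end set {1,2,3,4,6,7} — state 1 in

Answer: ACCEPT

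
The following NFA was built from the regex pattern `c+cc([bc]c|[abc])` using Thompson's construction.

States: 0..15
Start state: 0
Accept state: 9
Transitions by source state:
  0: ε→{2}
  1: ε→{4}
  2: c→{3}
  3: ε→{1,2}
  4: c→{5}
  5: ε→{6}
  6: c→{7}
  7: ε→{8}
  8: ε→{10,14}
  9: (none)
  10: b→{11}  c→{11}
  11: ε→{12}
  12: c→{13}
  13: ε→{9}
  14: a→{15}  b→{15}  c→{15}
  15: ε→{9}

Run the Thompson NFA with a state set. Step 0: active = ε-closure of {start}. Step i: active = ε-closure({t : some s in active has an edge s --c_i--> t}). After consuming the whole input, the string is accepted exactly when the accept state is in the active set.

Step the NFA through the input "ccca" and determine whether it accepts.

Answer: ACCEPT

Derivation:
S₀ = ε-closure({0}) = {0,2}
'c' @ 1: {1,2,3,4}
'c' @ 2: {1,2,3,4,5,6}
'c' @ 3: {1,2,3,4,5,6,7,8,10,14}
'a' @ 4: {9,15}  ✓accept
final: {9,15}; accept 9 in set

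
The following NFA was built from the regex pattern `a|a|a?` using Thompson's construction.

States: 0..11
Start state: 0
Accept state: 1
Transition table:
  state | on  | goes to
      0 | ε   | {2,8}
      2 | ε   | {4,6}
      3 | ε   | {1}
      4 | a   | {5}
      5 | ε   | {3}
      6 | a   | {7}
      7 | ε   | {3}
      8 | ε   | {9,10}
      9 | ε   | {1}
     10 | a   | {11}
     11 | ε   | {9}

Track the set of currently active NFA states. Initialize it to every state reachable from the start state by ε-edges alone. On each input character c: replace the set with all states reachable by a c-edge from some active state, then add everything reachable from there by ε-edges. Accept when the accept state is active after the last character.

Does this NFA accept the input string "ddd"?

initial (ε-close {0}): {0,1,2,4,6,8,9,10}
'd' @ 1: {}  — dead — no transitions
rest 'dd' ignored (set empty)
final: {}; accept 1 not in set

Answer: REJECT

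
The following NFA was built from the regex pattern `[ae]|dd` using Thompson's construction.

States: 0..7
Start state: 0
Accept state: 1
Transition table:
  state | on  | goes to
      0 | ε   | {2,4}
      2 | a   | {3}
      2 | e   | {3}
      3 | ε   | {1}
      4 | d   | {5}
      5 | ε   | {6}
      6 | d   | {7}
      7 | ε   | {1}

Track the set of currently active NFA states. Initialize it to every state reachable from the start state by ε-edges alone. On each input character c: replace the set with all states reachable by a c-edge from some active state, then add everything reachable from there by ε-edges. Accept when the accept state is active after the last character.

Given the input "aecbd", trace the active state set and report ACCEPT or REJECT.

start: ε-closure({0}) = {0,2,4}
'a' @ 1: {1,3}  ✓accept
'e' @ 2: {}  — state set empty
rest 'cbd' ignored (set empty)
end set {} — state 1 not in

Answer: REJECT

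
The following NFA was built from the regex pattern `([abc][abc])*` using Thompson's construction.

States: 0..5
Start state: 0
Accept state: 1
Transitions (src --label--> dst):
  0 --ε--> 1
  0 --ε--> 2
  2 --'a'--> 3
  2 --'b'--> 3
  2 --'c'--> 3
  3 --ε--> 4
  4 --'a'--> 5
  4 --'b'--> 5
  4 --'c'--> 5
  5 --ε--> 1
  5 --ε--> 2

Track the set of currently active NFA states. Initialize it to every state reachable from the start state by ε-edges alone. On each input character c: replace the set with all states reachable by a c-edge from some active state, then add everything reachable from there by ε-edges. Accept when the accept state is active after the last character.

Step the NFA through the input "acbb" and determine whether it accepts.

Answer: ACCEPT

Steps:
start: ε-closure({0}) = {0,1,2}
'a' @ 1: {3,4}
'c' @ 2: {1,2,5}  (accept∈set)
'b' @ 3: {3,4}
'b' @ 4: {1,2,5}  (accept∈set)
after full input: {1,2,5}  (accept=1 in)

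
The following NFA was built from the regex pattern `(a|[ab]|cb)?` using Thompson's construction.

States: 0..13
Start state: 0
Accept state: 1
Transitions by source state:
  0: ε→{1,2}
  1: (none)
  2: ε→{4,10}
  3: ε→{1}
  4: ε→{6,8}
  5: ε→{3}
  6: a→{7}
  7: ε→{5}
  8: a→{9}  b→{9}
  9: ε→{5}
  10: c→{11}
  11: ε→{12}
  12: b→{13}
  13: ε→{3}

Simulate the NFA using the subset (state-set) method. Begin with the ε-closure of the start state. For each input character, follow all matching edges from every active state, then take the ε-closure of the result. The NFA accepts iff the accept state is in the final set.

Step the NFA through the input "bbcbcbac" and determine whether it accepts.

start: ε-closure({0}) = {0,1,2,4,6,8,10}
'b' @ 1: {1,3,5,9}  (accept∈set)
'b' @ 2: {}  — state set empty
rest 'cbcbac' ignored (set empty)
after full input: {}  (accept=1 not in)

Answer: REJECT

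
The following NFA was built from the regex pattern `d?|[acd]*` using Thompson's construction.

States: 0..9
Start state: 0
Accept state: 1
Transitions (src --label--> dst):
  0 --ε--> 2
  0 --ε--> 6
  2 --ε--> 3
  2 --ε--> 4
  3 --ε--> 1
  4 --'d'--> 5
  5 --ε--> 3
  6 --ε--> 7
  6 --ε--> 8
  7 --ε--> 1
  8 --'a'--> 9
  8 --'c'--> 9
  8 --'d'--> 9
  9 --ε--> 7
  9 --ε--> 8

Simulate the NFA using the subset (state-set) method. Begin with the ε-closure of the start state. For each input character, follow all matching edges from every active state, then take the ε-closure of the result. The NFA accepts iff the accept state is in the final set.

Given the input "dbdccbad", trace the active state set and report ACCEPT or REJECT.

Answer: REJECT

Derivation:
S₀ = ε-closure({0}) = {0,1,2,3,4,6,7,8}
'd' @ 1: {1,3,5,7,8,9}  [accepting]
'b' @ 2: {}  — state set empty
rest 'dccbad' ignored (set empty)
final: {}; accept 1 not in set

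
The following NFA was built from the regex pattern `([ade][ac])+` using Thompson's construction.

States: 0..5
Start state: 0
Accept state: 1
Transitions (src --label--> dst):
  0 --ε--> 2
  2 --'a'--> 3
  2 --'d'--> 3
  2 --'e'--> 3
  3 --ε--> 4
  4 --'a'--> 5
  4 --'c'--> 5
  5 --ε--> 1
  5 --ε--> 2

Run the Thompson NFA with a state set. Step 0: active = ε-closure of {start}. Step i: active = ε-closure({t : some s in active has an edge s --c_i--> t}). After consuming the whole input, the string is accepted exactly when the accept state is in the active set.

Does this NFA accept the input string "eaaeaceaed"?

Answer: REJECT

Trace:
S₀ = ε-closure({0}) = {0,2}
'e' @ 1: {3,4}
'a' @ 2: {1,2,5}  [accepting]
'a' @ 3: {3,4}
'e' @ 4: {}  — state set empty
rest 'aceaed' ignored (set empty)
after full input: {}  (accept=1 not in)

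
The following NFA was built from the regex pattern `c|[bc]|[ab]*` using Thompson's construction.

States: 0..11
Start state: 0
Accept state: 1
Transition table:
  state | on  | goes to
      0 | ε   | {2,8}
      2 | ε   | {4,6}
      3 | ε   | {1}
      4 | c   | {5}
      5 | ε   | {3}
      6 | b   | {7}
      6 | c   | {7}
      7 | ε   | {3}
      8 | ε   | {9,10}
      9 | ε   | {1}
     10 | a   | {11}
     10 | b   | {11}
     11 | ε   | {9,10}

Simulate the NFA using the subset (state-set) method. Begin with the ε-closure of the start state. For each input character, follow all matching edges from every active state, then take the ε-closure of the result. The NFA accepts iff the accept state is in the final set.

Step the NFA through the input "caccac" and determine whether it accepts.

Answer: REJECT

Trace:
S₀ = ε-closure({0}) = {0,1,2,4,6,8,9,10}
'c' @ 1: {1,3,5,7}  (accept∈set)
'a' @ 2: {}  — dead — no transitions
rest 'ccac' ignored (set empty)
final: {}; accept 1 not in set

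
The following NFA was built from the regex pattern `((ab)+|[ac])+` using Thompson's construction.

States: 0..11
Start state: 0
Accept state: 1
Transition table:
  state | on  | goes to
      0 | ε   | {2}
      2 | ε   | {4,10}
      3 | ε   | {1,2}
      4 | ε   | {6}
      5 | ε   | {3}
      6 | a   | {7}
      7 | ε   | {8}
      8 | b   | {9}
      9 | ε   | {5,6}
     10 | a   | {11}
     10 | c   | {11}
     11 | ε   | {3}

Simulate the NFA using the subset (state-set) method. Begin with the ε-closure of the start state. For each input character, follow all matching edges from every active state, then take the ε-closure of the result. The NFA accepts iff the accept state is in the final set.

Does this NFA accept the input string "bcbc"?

Answer: REJECT

Derivation:
start: ε-closure({0}) = {0,2,4,6,10}
'b' @ 1: {}  — no active states
rest 'cbc' ignored (set empty)
final: {}; accept 1 not in set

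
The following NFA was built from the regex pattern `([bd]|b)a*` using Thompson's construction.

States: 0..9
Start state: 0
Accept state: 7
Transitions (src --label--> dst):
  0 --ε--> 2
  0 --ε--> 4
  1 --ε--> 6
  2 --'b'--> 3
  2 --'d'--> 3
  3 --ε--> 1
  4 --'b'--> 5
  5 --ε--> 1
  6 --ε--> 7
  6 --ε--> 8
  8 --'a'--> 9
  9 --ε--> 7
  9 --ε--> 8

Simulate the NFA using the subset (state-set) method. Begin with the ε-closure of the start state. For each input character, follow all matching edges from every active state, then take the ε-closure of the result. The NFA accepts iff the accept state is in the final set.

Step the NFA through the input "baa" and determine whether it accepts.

initial (ε-close {0}): {0,2,4}
'b' @ 1: {1,3,5,6,7,8}  [accepting]
'a' @ 2: {7,8,9}  [accepting]
'a' @ 3: {7,8,9}  [accepting]
end set {7,8,9} — state 7 in

Answer: ACCEPT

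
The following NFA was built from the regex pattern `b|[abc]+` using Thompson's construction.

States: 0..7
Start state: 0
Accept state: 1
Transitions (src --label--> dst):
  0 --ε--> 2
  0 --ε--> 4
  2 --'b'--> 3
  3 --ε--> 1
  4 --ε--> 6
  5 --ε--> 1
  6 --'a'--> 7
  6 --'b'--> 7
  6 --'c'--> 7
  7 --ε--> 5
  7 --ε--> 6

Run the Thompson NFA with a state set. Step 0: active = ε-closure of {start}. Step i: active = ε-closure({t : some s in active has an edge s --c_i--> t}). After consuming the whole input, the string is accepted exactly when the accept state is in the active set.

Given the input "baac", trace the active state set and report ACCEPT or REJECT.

S₀ = ε-closure({0}) = {0,2,4,6}
'b' @ 1: {1,3,5,6,7}  [accepting]
'a' @ 2: {1,5,6,7}  [accepting]
'a' @ 3: {1,5,6,7}  [accepting]
'c' @ 4: {1,5,6,7}  [accepting]
after full input: {1,5,6,7}  (accept=1 in)

Answer: ACCEPT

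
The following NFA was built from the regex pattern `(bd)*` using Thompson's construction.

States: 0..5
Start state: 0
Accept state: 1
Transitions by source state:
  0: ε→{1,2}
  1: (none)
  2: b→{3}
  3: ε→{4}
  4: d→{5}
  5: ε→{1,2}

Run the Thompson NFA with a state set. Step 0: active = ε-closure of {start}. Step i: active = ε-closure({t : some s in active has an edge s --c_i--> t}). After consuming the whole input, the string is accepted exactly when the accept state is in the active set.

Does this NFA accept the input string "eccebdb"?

Answer: REJECT

Derivation:
S₀ = ε-closure({0}) = {0,1,2}
'e' @ 1: {}  — no active states
rest 'ccebdb' ignored (set empty)
final: {}; accept 1 not in set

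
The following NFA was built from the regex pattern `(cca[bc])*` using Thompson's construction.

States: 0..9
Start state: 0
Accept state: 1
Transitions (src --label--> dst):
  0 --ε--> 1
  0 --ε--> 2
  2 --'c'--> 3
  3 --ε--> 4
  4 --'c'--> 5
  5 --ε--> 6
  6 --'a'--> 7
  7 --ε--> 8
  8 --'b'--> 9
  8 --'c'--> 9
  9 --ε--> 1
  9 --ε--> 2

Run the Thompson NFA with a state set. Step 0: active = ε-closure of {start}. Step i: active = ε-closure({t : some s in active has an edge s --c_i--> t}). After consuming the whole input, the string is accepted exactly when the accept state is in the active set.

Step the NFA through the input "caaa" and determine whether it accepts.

Answer: REJECT

Steps:
S₀ = ε-closure({0}) = {0,1,2}
'c' @ 1: {3,4}
'a' @ 2: {}  — dead — no transitions
rest 'aa' ignored (set empty)
after full input: {}  (accept=1 not in)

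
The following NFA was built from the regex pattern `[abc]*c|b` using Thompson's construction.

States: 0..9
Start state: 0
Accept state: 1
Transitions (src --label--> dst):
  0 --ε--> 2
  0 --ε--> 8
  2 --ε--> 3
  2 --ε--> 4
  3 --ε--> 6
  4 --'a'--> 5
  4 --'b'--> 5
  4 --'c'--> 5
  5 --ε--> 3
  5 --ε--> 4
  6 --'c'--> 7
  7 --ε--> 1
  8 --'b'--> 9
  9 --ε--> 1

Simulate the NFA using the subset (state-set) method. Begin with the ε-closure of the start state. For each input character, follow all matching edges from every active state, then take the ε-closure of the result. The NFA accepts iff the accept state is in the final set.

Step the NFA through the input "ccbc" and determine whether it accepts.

initial (ε-close {0}): {0,2,3,4,6,8}
'c' @ 1: {1,3,4,5,6,7}  ✓accept
'c' @ 2: {1,3,4,5,6,7}  ✓accept
'b' @ 3: {3,4,5,6}
'c' @ 4: {1,3,4,5,6,7}  ✓accept
final: {1,3,4,5,6,7}; accept 1 in set

Answer: ACCEPT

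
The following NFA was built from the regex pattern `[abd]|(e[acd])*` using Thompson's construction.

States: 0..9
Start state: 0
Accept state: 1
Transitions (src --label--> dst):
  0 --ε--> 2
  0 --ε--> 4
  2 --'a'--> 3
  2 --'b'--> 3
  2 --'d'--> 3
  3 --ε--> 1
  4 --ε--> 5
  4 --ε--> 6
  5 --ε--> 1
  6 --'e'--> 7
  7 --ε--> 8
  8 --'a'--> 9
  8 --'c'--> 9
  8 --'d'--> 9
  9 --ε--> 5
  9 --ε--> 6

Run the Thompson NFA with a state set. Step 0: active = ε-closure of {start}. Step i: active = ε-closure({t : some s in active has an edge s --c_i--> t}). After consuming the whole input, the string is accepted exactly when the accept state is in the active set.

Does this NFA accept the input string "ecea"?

start: ε-closure({0}) = {0,1,2,4,5,6}
'e' @ 1: {7,8}
'c' @ 2: {1,5,6,9}  (accept∈set)
'e' @ 3: {7,8}
'a' @ 4: {1,5,6,9}  (accept∈set)
final: {1,5,6,9}; accept 1 in set

Answer: ACCEPT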